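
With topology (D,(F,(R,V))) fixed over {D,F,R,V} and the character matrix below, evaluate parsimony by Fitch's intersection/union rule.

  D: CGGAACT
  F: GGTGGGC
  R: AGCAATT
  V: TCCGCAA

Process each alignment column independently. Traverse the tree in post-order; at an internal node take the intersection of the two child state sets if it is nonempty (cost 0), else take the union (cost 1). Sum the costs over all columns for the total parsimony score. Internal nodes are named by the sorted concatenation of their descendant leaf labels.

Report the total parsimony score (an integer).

15

site 0, node RV: R={A} ∪ V={T} → {A,T} (+1)
site 0, node FRV: F={G} ∪ RV={A,T} → {A,G,T} (+1)
site 0, node DFRV: D={C} ∪ FRV={A,G,T} → {A,C,G,T} (+1)
site 1, node RV: R={G} ∪ V={C} → {C,G} (+1)
site 1, node FRV: F={G} ∩ RV={C,G} → {G} (+0)
site 1, node DFRV: D={G} ∩ FRV={G} → {G} (+0)
site 2, node RV: R={C} ∩ V={C} → {C} (+0)
site 2, node FRV: F={T} ∪ RV={C} → {C,T} (+1)
site 2, node DFRV: D={G} ∪ FRV={C,T} → {C,G,T} (+1)
site 3, node RV: R={A} ∪ V={G} → {A,G} (+1)
site 3, node FRV: F={G} ∩ RV={A,G} → {G} (+0)
site 3, node DFRV: D={A} ∪ FRV={G} → {A,G} (+1)
site 4, node RV: R={A} ∪ V={C} → {A,C} (+1)
site 4, node FRV: F={G} ∪ RV={A,C} → {A,C,G} (+1)
site 4, node DFRV: D={A} ∩ FRV={A,C,G} → {A} (+0)
site 5, node RV: R={T} ∪ V={A} → {A,T} (+1)
site 5, node FRV: F={G} ∪ RV={A,T} → {A,G,T} (+1)
site 5, node DFRV: D={C} ∪ FRV={A,G,T} → {A,C,G,T} (+1)
site 6, node RV: R={T} ∪ V={A} → {A,T} (+1)
site 6, node FRV: F={C} ∪ RV={A,T} → {A,C,T} (+1)
site 6, node DFRV: D={T} ∩ FRV={A,C,T} → {T} (+0)
per-site changes: [3, 1, 2, 2, 2, 3, 2]; total = 15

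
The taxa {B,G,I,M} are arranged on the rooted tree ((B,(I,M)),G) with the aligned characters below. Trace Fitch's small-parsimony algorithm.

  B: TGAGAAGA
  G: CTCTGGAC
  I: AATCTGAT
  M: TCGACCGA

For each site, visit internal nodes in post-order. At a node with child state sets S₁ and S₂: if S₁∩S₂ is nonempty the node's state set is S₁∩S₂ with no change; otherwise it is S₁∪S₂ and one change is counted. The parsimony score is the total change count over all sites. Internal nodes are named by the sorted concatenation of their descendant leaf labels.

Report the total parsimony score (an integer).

20

[col 0] IM: children I:{A}, M:{T} ∪→ {A,T}; cost 1
[col 0] BIM: children B:{T}, IM:{A,T} ∩→ {T}; cost 0
[col 0] BGIM: children BIM:{T}, G:{C} ∪→ {C,T}; cost 1
[col 1] IM: children I:{A}, M:{C} ∪→ {A,C}; cost 1
[col 1] BIM: children B:{G}, IM:{A,C} ∪→ {A,C,G}; cost 1
[col 1] BGIM: children BIM:{A,C,G}, G:{T} ∪→ {A,C,G,T}; cost 1
[col 2] IM: children I:{T}, M:{G} ∪→ {G,T}; cost 1
[col 2] BIM: children B:{A}, IM:{G,T} ∪→ {A,G,T}; cost 1
[col 2] BGIM: children BIM:{A,G,T}, G:{C} ∪→ {A,C,G,T}; cost 1
[col 3] IM: children I:{C}, M:{A} ∪→ {A,C}; cost 1
[col 3] BIM: children B:{G}, IM:{A,C} ∪→ {A,C,G}; cost 1
[col 3] BGIM: children BIM:{A,C,G}, G:{T} ∪→ {A,C,G,T}; cost 1
[col 4] IM: children I:{T}, M:{C} ∪→ {C,T}; cost 1
[col 4] BIM: children B:{A}, IM:{C,T} ∪→ {A,C,T}; cost 1
[col 4] BGIM: children BIM:{A,C,T}, G:{G} ∪→ {A,C,G,T}; cost 1
[col 5] IM: children I:{G}, M:{C} ∪→ {C,G}; cost 1
[col 5] BIM: children B:{A}, IM:{C,G} ∪→ {A,C,G}; cost 1
[col 5] BGIM: children BIM:{A,C,G}, G:{G} ∩→ {G}; cost 0
[col 6] IM: children I:{A}, M:{G} ∪→ {A,G}; cost 1
[col 6] BIM: children B:{G}, IM:{A,G} ∩→ {G}; cost 0
[col 6] BGIM: children BIM:{G}, G:{A} ∪→ {A,G}; cost 1
[col 7] IM: children I:{T}, M:{A} ∪→ {A,T}; cost 1
[col 7] BIM: children B:{A}, IM:{A,T} ∩→ {A}; cost 0
[col 7] BGIM: children BIM:{A}, G:{C} ∪→ {A,C}; cost 1
per-site changes: [2, 3, 3, 3, 3, 2, 2, 2]; total = 20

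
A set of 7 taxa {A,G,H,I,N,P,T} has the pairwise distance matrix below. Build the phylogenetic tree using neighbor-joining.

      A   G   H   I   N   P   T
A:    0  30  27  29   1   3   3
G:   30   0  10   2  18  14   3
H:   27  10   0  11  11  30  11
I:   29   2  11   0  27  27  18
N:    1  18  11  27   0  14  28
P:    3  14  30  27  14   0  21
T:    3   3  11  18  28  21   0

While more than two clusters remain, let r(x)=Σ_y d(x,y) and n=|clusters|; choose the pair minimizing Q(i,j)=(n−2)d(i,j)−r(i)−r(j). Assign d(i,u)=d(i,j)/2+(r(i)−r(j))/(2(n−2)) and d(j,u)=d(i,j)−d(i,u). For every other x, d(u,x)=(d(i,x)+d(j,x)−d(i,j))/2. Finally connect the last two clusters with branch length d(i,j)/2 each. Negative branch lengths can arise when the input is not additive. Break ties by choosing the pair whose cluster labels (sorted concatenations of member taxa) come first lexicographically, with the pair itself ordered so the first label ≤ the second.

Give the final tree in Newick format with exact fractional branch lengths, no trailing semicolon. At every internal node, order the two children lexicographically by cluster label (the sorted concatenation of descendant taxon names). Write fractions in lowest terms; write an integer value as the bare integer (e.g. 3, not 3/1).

step 1: merge (A,N) at d=1, Q=-187; branch lengths A→-1/10, N→11/10; new cluster AN
  updated: d(AN,G)=47/2, d(AN,H)=37/2, d(AN,I)=55/2, d(AN,P)=8, d(AN,T)=15
step 2: merge (AN,P) at d=8, Q=-321/2; branch lengths AN→49/16, P→79/16; new cluster ANP
  updated: d(ANP,G)=59/4, d(ANP,H)=81/4, d(ANP,I)=93/4, d(ANP,T)=14
step 3: merge (G,I) at d=2, Q=-78; branch lengths G→-37/12, I→61/12; new cluster GI
  updated: d(ANP,GI)=18, d(GI,H)=19/2, d(GI,T)=19/2
step 4: merge (ANP,T) at d=14, Q=-235/4; branch lengths ANP→183/16, T→41/16; new cluster ANPT
  updated: d(ANPT,GI)=27/4, d(ANPT,H)=69/8
step 5: merge (ANPT,GI) at d=27/4, Q=-199/8; branch lengths ANPT→47/16, GI→61/16; new cluster AGINPT
  updated: d(AGINPT,H)=91/16
step 6: merge (AGINPT,H) at d=91/16; branch lengths AGINPT→91/32, H→91/32; new cluster AGHINPT
final tree: (((((A:-1/10,N:11/10):49/16,P:79/16):183/16,T:41/16):47/16,(G:-37/12,I:61/12):61/16):91/32,H:91/32)
total length: 599/16

(((((A:-1/10,N:11/10):49/16,P:79/16):183/16,T:41/16):47/16,(G:-37/12,I:61/12):61/16):91/32,H:91/32)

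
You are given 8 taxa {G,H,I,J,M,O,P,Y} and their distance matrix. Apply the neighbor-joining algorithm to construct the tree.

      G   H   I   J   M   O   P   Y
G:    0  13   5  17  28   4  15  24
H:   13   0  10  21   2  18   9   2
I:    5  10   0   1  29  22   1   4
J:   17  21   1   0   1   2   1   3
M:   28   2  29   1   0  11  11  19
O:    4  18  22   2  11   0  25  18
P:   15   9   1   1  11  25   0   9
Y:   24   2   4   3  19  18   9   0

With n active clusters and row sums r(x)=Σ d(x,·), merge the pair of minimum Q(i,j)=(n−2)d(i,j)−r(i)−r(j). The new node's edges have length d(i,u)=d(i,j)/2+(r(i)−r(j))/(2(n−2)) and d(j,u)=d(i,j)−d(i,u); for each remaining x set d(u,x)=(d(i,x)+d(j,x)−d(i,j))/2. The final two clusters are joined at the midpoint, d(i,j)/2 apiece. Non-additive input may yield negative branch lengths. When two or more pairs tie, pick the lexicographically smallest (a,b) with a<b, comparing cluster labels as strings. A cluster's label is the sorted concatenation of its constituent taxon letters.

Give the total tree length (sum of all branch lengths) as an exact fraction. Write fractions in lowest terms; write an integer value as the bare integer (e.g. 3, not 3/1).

1. join G+O (d=4, Q=-182) ⇒ GO; edges |G|=5/2, |O|=3/2
  updated: d(GO,H)=27/2, d(GO,I)=23/2, d(GO,J)=15/2, d(GO,M)=35/2, d(GO,P)=18, d(GO,Y)=19
2. join H+M (d=2, Q=-127) ⇒ HM; edges |H|=-6/5, |M|=16/5
  updated: d(GO,HM)=29/2, d(HM,I)=37/2, d(HM,J)=10, d(HM,P)=9, d(HM,Y)=19/2
3. join GO+HM (d=29/2, Q=-74) ⇒ GHMO; edges |GO|=67/8, |HM|=49/8
  updated: d(GHMO,I)=31/4, d(GHMO,J)=3/2, d(GHMO,P)=25/4, d(GHMO,Y)=7
4. join I+P (d=1, Q=-28) ⇒ IP; edges |I|=-1/12, |P|=13/12
  updated: d(GHMO,IP)=13/2, d(IP,J)=1/2, d(IP,Y)=6
5. join GHMO+J (d=3/2, Q=-17) ⇒ GHJMO; edges |GHMO|=13/4, |J|=-7/4
  updated: d(GHJMO,IP)=11/4, d(GHJMO,Y)=17/4
6. join GHJMO+IP (d=11/4, Q=-13) ⇒ GHIJMOP; edges |GHJMO|=1/2, |IP|=9/4
  updated: d(GHIJMOP,Y)=15/4
7. join GHIJMOP+Y (d=15/4) ⇒ GHIJMOPY; edges |GHIJMOP|=15/8, |Y|=15/8
final tree: (((((G:5/2,O:3/2):67/8,(H:-6/5,M:16/5):49/8):13/4,J:-7/4):1/2,(I:-1/12,P:13/12):9/4):15/8,Y:15/8)
total length: 59/2

59/2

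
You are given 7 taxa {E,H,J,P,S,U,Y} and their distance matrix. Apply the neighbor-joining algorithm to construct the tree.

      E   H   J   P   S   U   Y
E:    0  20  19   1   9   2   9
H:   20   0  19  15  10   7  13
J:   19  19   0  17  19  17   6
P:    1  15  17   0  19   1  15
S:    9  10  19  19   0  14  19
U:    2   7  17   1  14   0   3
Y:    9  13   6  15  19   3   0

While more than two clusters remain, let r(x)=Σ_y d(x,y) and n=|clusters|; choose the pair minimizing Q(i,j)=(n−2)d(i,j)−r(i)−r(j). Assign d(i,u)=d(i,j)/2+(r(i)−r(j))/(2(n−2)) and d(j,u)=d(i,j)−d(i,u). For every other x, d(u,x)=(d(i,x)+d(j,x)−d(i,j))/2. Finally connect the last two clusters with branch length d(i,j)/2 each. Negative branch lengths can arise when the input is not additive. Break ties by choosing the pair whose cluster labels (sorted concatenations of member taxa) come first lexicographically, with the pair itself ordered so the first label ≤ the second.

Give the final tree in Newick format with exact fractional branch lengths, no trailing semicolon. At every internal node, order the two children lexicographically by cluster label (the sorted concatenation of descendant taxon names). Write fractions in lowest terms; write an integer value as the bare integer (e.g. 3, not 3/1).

(((E:3/16,P:13/16):45/16,((H:37/8,S:43/8):49/12,(J:31/5,Y:-1/5):65/12):53/16):-29/32,U:-29/32)

step 1: merge (J,Y) at d=6, Q=-132; branch lengths J→31/5, Y→-1/5; new cluster JY
  updated: d(E,JY)=11, d(H,JY)=13, d(JY,P)=13, d(JY,S)=16, d(JY,U)=7
step 2: merge (H,S) at d=10, Q=-93; branch lengths H→37/8, S→43/8; new cluster HS
  updated: d(E,HS)=19/2, d(HS,JY)=19/2, d(HS,P)=12, d(HS,U)=11/2
step 3: merge (HS,JY) at d=19/2, Q=-97/2; branch lengths HS→49/12, JY→65/12; new cluster HJSY
  updated: d(E,HJSY)=11/2, d(HJSY,P)=31/4, d(HJSY,U)=3/2
step 4: merge (E,P) at d=1, Q=-65/4; branch lengths E→3/16, P→13/16; new cluster EP
  updated: d(EP,HJSY)=49/8, d(EP,U)=1
step 5: merge (EP,HJSY) at d=49/8, Q=-69/8; branch lengths EP→45/16, HJSY→53/16; new cluster EHJPSY
  updated: d(EHJPSY,U)=-29/16
step 6: merge (EHJPSY,U) at d=-29/16; branch lengths EHJPSY→-29/32, U→-29/32; new cluster EHJPSUY
final tree: (((E:3/16,P:13/16):45/16,((H:37/8,S:43/8):49/12,(J:31/5,Y:-1/5):65/12):53/16):-29/32,U:-29/32)
total length: 493/16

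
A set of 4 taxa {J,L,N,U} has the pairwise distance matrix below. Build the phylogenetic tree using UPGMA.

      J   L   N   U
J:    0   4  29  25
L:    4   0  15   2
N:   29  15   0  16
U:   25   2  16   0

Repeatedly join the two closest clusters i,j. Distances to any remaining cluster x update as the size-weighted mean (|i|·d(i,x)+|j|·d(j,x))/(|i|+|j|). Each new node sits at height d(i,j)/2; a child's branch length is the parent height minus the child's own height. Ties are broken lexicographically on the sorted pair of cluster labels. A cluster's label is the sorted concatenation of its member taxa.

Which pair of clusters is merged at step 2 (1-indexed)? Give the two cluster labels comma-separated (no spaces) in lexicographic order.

J,LU

1. join L+U (d=2) ⇒ LU; edges |L|=1, |U|=1
  updated: d(J,LU)=29/2, d(LU,N)=31/2
2. join J+LU (d=29/2) ⇒ JLU; edges |J|=29/4, |LU|=25/4
  updated: d(JLU,N)=20
3. join JLU+N (d=20) ⇒ JLNU; edges |JLU|=11/4, |N|=10
final tree: ((J:29/4,(L:1,U:1):25/4):11/4,N:10)
total length: 113/4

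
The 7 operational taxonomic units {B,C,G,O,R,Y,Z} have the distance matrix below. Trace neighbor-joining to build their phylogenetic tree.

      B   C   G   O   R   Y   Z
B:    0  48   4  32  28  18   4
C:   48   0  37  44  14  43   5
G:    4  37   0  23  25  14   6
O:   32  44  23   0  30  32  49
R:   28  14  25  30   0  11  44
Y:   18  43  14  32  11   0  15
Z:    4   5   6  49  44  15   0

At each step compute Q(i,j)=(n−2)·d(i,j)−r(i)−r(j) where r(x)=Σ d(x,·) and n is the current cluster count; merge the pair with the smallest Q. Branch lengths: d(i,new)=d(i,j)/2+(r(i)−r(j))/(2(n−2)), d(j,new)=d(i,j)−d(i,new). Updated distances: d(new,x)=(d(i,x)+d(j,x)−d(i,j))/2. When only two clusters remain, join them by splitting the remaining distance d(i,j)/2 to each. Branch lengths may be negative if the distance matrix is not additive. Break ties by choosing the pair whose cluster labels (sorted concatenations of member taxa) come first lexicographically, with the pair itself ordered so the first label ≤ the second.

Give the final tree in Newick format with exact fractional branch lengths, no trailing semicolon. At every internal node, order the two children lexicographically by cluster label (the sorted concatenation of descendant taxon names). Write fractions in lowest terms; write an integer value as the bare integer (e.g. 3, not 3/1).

(((B:75/16,G:-11/16):51/16,(C:93/10,Z:-43/10):257/16):59/32,(O:41/2,(R:63/8,Y:25/8):5):59/32)

iteration 1: select C,Z (d=5, Q=-289); attach at lengths (93/10, -43/10); label the merged cluster CZ
  updated: d(B,CZ)=47/2, d(CZ,G)=19, d(CZ,O)=44, d(CZ,R)=53/2, d(CZ,Y)=53/2
iteration 2: select R,Y (d=11, Q=-178); attach at lengths (63/8, 25/8); label the merged cluster RY
  updated: d(B,RY)=35/2, d(CZ,RY)=21, d(G,RY)=14, d(O,RY)=51/2
iteration 3: select O,RY (d=51/2, Q=-126); attach at lengths (41/2, 5); label the merged cluster ORY
  updated: d(B,ORY)=12, d(CZ,ORY)=79/4, d(G,ORY)=23/4
iteration 4: select B,G (d=4, Q=-241/4); attach at lengths (75/16, -11/16); label the merged cluster BG
  updated: d(BG,CZ)=77/4, d(BG,ORY)=55/8
iteration 5: select BG,CZ (d=77/4, Q=-367/8); attach at lengths (51/16, 257/16); label the merged cluster BCGZ
  updated: d(BCGZ,ORY)=59/16
iteration 6: select BCGZ,ORY (d=59/16); attach at lengths (59/32, 59/32); label the merged cluster BCGORYZ
final tree: (((B:75/16,G:-11/16):51/16,(C:93/10,Z:-43/10):257/16):59/32,(O:41/2,(R:63/8,Y:25/8):5):59/32)
total length: 1095/16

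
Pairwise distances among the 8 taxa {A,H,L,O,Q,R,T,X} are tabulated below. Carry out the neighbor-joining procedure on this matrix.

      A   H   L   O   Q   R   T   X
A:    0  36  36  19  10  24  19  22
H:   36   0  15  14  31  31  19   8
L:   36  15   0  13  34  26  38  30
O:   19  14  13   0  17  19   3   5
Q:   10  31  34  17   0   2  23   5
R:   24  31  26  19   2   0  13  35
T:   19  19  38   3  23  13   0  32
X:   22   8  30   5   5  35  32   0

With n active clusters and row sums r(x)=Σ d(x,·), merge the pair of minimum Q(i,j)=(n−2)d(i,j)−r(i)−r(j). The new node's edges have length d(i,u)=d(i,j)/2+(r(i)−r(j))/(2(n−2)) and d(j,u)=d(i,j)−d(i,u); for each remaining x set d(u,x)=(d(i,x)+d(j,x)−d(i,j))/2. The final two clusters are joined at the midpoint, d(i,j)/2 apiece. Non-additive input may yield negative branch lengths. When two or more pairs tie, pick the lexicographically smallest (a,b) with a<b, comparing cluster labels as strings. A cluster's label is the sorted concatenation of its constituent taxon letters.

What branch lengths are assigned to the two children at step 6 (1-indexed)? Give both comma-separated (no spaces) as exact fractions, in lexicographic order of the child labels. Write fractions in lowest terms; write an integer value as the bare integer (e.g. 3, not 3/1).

step 1: merge (Q,R) at d=2, Q=-260; branch lengths Q→-4/3, R→10/3; new cluster QR
  updated: d(A,QR)=16, d(H,QR)=30, d(L,QR)=29, d(O,QR)=17, d(QR,T)=17, d(QR,X)=19
step 2: merge (H,L) at d=15, Q=-208; branch lengths H→18/5, L→57/5; new cluster HL
  updated: d(A,HL)=57/2, d(HL,O)=6, d(HL,QR)=22, d(HL,T)=21, d(HL,X)=23/2
step 3: merge (HL,X) at d=23/2, Q=-265/2; branch lengths HL→91/16, X→93/16; new cluster HLX
  updated: d(A,HLX)=39/2, d(HLX,O)=-1/4, d(HLX,QR)=59/4, d(HLX,T)=83/4
step 4: merge (HLX,O) at d=-1/4, Q=-377/4; branch lengths HLX→61/24, O→-67/24; new cluster HLOX
  updated: d(A,HLOX)=155/8, d(HLOX,QR)=16, d(HLOX,T)=12
step 5: merge (A,QR) at d=16, Q=-571/8; branch lengths A→299/32, QR→213/32; new cluster AQR
  updated: d(AQR,HLOX)=155/16, d(AQR,T)=10
step 6: merge (AQR,HLOX) at d=155/16, Q=-507/16; branch lengths AQR→123/32, HLOX→187/32; new cluster AHLOQRX
  updated: d(AHLOQRX,T)=197/32
step 7: merge (AHLOQRX,T) at d=197/32; branch lengths AHLOQRX→197/64, T→197/64; new cluster AHLOQRTX
final tree: (((A:299/32,(Q:-4/3,R:10/3):213/32):123/32,(((H:18/5,L:57/5):91/16,X:93/16):61/24,O:-67/24):187/32):197/64,T:197/64)
total length: 1923/32

123/32,187/32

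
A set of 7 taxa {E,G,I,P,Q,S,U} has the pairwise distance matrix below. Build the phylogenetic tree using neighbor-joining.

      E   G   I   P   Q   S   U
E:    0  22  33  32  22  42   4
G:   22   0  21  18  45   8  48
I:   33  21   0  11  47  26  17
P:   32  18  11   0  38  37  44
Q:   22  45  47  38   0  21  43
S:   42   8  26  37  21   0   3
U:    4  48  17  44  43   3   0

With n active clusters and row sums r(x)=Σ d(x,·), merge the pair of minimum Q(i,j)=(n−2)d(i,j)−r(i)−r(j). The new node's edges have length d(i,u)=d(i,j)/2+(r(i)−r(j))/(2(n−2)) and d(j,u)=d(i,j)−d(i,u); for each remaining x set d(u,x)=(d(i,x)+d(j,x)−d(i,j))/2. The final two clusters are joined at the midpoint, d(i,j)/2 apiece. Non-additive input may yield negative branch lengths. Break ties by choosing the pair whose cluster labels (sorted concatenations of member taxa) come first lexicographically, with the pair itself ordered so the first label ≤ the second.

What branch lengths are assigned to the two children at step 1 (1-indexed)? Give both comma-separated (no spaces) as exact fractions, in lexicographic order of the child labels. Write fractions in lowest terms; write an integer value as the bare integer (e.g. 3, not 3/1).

step 1: merge (E,U) at d=4, Q=-294; branch lengths E→8/5, U→12/5; new cluster EU
  updated: d(EU,G)=33, d(EU,I)=23, d(EU,P)=36, d(EU,Q)=61/2, d(EU,S)=41/2
step 2: merge (I,P) at d=11, Q=-224; branch lengths I→4, P→7; new cluster IP
  updated: d(EU,IP)=24, d(G,IP)=14, d(IP,Q)=37, d(IP,S)=26
step 3: merge (G,IP) at d=14, Q=-159; branch lengths G→41/6, IP→43/6; new cluster GIP
  updated: d(EU,GIP)=43/2, d(GIP,Q)=34, d(GIP,S)=10
step 4: merge (EU,Q) at d=61/2, Q=-97; branch lengths EU→12, Q→37/2; new cluster EQU
  updated: d(EQU,GIP)=25/2, d(EQU,S)=11/2
step 5: merge (EQU,GIP) at d=25/2, Q=-28; branch lengths EQU→4, GIP→17/2; new cluster EGIPQU
  updated: d(EGIPQU,S)=3/2
step 6: merge (EGIPQU,S) at d=3/2; branch lengths EGIPQU→3/4, S→3/4; new cluster EGIPQSU
final tree: ((((E:8/5,U:12/5):12,Q:37/2):4,(G:41/6,(I:4,P:7):43/6):17/2):3/4,S:3/4)
total length: 147/2

8/5,12/5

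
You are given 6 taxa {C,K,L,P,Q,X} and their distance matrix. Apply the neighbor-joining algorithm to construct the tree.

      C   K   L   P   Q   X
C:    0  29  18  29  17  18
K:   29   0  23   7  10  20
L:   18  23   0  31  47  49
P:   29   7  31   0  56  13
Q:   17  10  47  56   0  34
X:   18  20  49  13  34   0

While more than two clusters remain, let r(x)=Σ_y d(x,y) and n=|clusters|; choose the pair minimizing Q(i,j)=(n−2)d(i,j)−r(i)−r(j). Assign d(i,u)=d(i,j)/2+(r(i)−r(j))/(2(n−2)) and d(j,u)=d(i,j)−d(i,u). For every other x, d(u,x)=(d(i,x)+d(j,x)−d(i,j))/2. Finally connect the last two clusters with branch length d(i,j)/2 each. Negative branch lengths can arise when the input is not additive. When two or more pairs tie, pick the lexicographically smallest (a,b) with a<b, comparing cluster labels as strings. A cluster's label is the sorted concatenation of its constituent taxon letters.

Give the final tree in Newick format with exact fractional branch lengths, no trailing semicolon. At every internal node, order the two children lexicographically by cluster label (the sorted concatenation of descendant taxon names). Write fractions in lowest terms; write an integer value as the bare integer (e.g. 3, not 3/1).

1. join P+X (d=13, Q=-218) ⇒ PX; edges |P|=27/4, |X|=25/4
  updated: d(C,PX)=17, d(K,PX)=7, d(L,PX)=67/2, d(PX,Q)=77/2
2. join K+Q (d=10, Q=-303/2) ⇒ KQ; edges |K|=-9/4, |Q|=49/4
  updated: d(C,KQ)=18, d(KQ,L)=30, d(KQ,PX)=71/4
3. join C+L (d=18, Q=-197/2) ⇒ CL; edges |C|=15/8, |L|=129/8
  updated: d(CL,KQ)=15, d(CL,PX)=65/4
4. join CL+KQ (d=15, Q=-49) ⇒ CKLQ; edges |CL|=27/4, |KQ|=33/4
  updated: d(CKLQ,PX)=19/2
5. join CKLQ+PX (d=19/2) ⇒ CKLPQX; edges |CKLQ|=19/4, |PX|=19/4
final tree: (((C:15/8,L:129/8):27/4,(K:-9/4,Q:49/4):33/4):19/4,(P:27/4,X:25/4):19/4)
total length: 131/2

(((C:15/8,L:129/8):27/4,(K:-9/4,Q:49/4):33/4):19/4,(P:27/4,X:25/4):19/4)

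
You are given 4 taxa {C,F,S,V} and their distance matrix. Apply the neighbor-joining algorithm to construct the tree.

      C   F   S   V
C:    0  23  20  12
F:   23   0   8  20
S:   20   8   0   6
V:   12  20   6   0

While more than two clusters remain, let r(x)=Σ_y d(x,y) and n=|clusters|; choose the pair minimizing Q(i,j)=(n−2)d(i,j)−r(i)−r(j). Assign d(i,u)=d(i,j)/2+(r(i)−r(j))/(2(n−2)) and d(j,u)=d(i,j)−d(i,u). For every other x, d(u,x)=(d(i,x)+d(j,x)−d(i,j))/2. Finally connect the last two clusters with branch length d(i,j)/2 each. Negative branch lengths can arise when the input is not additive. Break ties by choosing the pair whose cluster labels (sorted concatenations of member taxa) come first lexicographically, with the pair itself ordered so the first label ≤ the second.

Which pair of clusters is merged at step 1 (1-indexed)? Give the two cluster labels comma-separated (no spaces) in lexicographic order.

C,V

step 1: merge (C,V) at d=12, Q=-69; branch lengths C→41/4, V→7/4; new cluster CV
  updated: d(CV,F)=31/2, d(CV,S)=7
step 2: merge (CV,F) at d=31/2, Q=-61/2; branch lengths CV→29/4, F→33/4; new cluster CFV
  updated: d(CFV,S)=-1/4
step 3: merge (CFV,S) at d=-1/4; branch lengths CFV→-1/8, S→-1/8; new cluster CFSV
final tree: (((C:41/4,V:7/4):29/4,F:33/4):-1/8,S:-1/8)
total length: 109/4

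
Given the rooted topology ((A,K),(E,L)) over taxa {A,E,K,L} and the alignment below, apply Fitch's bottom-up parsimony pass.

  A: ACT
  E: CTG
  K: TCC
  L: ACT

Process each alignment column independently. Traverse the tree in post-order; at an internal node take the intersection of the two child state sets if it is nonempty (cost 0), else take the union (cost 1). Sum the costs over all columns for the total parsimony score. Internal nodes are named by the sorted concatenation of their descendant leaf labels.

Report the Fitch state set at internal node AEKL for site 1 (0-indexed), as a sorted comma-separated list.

C

site 0, node AK: A={A} ∪ K={T} → {A,T} (+1)
site 0, node EL: E={C} ∪ L={A} → {A,C} (+1)
site 0, node AEKL: AK={A,T} ∩ EL={A,C} → {A} (+0)
site 1, node AK: A={C} ∩ K={C} → {C} (+0)
site 1, node EL: E={T} ∪ L={C} → {C,T} (+1)
site 1, node AEKL: AK={C} ∩ EL={C,T} → {C} (+0)
site 2, node AK: A={T} ∪ K={C} → {C,T} (+1)
site 2, node EL: E={G} ∪ L={T} → {G,T} (+1)
site 2, node AEKL: AK={C,T} ∩ EL={G,T} → {T} (+0)
per-site changes: [2, 1, 2]; total = 5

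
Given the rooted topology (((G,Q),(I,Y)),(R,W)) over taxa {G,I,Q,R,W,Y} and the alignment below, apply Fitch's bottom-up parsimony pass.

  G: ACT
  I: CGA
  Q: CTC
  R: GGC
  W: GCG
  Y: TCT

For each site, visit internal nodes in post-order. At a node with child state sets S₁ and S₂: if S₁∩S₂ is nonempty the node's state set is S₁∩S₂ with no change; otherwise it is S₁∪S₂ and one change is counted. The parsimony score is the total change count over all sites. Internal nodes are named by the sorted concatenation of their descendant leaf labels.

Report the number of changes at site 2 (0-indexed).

[col 0] GQ: children G:{A}, Q:{C} ∪→ {A,C}; cost 1
[col 0] IY: children I:{C}, Y:{T} ∪→ {C,T}; cost 1
[col 0] GIQY: children GQ:{A,C}, IY:{C,T} ∩→ {C}; cost 0
[col 0] RW: children R:{G}, W:{G} ∩→ {G}; cost 0
[col 0] GIQRWY: children GIQY:{C}, RW:{G} ∪→ {C,G}; cost 1
[col 1] GQ: children G:{C}, Q:{T} ∪→ {C,T}; cost 1
[col 1] IY: children I:{G}, Y:{C} ∪→ {C,G}; cost 1
[col 1] GIQY: children GQ:{C,T}, IY:{C,G} ∩→ {C}; cost 0
[col 1] RW: children R:{G}, W:{C} ∪→ {C,G}; cost 1
[col 1] GIQRWY: children GIQY:{C}, RW:{C,G} ∩→ {C}; cost 0
[col 2] GQ: children G:{T}, Q:{C} ∪→ {C,T}; cost 1
[col 2] IY: children I:{A}, Y:{T} ∪→ {A,T}; cost 1
[col 2] GIQY: children GQ:{C,T}, IY:{A,T} ∩→ {T}; cost 0
[col 2] RW: children R:{C}, W:{G} ∪→ {C,G}; cost 1
[col 2] GIQRWY: children GIQY:{T}, RW:{C,G} ∪→ {C,G,T}; cost 1
per-site changes: [3, 3, 4]; total = 10

4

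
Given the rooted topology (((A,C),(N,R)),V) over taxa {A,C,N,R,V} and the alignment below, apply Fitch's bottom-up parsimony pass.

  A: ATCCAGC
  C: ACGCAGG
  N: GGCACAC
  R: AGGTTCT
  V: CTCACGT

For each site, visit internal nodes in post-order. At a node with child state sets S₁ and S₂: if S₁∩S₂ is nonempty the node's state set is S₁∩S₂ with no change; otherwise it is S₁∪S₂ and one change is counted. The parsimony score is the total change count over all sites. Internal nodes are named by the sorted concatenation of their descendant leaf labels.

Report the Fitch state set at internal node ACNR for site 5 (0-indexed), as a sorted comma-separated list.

site 0, node AC: A={A} ∩ C={A} → {A} (+0)
site 0, node NR: N={G} ∪ R={A} → {A,G} (+1)
site 0, node ACNR: AC={A} ∩ NR={A,G} → {A} (+0)
site 0, node ACNRV: ACNR={A} ∪ V={C} → {A,C} (+1)
site 1, node AC: A={T} ∪ C={C} → {C,T} (+1)
site 1, node NR: N={G} ∩ R={G} → {G} (+0)
site 1, node ACNR: AC={C,T} ∪ NR={G} → {C,G,T} (+1)
site 1, node ACNRV: ACNR={C,G,T} ∩ V={T} → {T} (+0)
site 2, node AC: A={C} ∪ C={G} → {C,G} (+1)
site 2, node NR: N={C} ∪ R={G} → {C,G} (+1)
site 2, node ACNR: AC={C,G} ∩ NR={C,G} → {C,G} (+0)
site 2, node ACNRV: ACNR={C,G} ∩ V={C} → {C} (+0)
site 3, node AC: A={C} ∩ C={C} → {C} (+0)
site 3, node NR: N={A} ∪ R={T} → {A,T} (+1)
site 3, node ACNR: AC={C} ∪ NR={A,T} → {A,C,T} (+1)
site 3, node ACNRV: ACNR={A,C,T} ∩ V={A} → {A} (+0)
site 4, node AC: A={A} ∩ C={A} → {A} (+0)
site 4, node NR: N={C} ∪ R={T} → {C,T} (+1)
site 4, node ACNR: AC={A} ∪ NR={C,T} → {A,C,T} (+1)
site 4, node ACNRV: ACNR={A,C,T} ∩ V={C} → {C} (+0)
site 5, node AC: A={G} ∩ C={G} → {G} (+0)
site 5, node NR: N={A} ∪ R={C} → {A,C} (+1)
site 5, node ACNR: AC={G} ∪ NR={A,C} → {A,C,G} (+1)
site 5, node ACNRV: ACNR={A,C,G} ∩ V={G} → {G} (+0)
site 6, node AC: A={C} ∪ C={G} → {C,G} (+1)
site 6, node NR: N={C} ∪ R={T} → {C,T} (+1)
site 6, node ACNR: AC={C,G} ∩ NR={C,T} → {C} (+0)
site 6, node ACNRV: ACNR={C} ∪ V={T} → {C,T} (+1)
per-site changes: [2, 2, 2, 2, 2, 2, 3]; total = 15

A,C,G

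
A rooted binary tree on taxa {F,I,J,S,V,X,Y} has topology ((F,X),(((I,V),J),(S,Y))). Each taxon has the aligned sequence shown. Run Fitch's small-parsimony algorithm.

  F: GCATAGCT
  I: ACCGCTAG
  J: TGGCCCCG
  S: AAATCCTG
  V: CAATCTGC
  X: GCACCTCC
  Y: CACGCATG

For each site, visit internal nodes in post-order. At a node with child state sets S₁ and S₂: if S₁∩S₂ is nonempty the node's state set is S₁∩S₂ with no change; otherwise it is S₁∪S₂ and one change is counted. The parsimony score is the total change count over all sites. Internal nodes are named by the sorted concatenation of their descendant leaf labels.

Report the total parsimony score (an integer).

site 0, node FX: F={G} ∩ X={G} → {G} (+0)
site 0, node IV: I={A} ∪ V={C} → {A,C} (+1)
site 0, node IJV: IV={A,C} ∪ J={T} → {A,C,T} (+1)
site 0, node SY: S={A} ∪ Y={C} → {A,C} (+1)
site 0, node IJSVY: IJV={A,C,T} ∩ SY={A,C} → {A,C} (+0)
site 0, node FIJSVXY: FX={G} ∪ IJSVY={A,C} → {A,C,G} (+1)
site 1, node FX: F={C} ∩ X={C} → {C} (+0)
site 1, node IV: I={C} ∪ V={A} → {A,C} (+1)
site 1, node IJV: IV={A,C} ∪ J={G} → {A,C,G} (+1)
site 1, node SY: S={A} ∩ Y={A} → {A} (+0)
site 1, node IJSVY: IJV={A,C,G} ∩ SY={A} → {A} (+0)
site 1, node FIJSVXY: FX={C} ∪ IJSVY={A} → {A,C} (+1)
site 2, node FX: F={A} ∩ X={A} → {A} (+0)
site 2, node IV: I={C} ∪ V={A} → {A,C} (+1)
site 2, node IJV: IV={A,C} ∪ J={G} → {A,C,G} (+1)
site 2, node SY: S={A} ∪ Y={C} → {A,C} (+1)
site 2, node IJSVY: IJV={A,C,G} ∩ SY={A,C} → {A,C} (+0)
site 2, node FIJSVXY: FX={A} ∩ IJSVY={A,C} → {A} (+0)
site 3, node FX: F={T} ∪ X={C} → {C,T} (+1)
site 3, node IV: I={G} ∪ V={T} → {G,T} (+1)
site 3, node IJV: IV={G,T} ∪ J={C} → {C,G,T} (+1)
site 3, node SY: S={T} ∪ Y={G} → {G,T} (+1)
site 3, node IJSVY: IJV={C,G,T} ∩ SY={G,T} → {G,T} (+0)
site 3, node FIJSVXY: FX={C,T} ∩ IJSVY={G,T} → {T} (+0)
site 4, node FX: F={A} ∪ X={C} → {A,C} (+1)
site 4, node IV: I={C} ∩ V={C} → {C} (+0)
site 4, node IJV: IV={C} ∩ J={C} → {C} (+0)
site 4, node SY: S={C} ∩ Y={C} → {C} (+0)
site 4, node IJSVY: IJV={C} ∩ SY={C} → {C} (+0)
site 4, node FIJSVXY: FX={A,C} ∩ IJSVY={C} → {C} (+0)
site 5, node FX: F={G} ∪ X={T} → {G,T} (+1)
site 5, node IV: I={T} ∩ V={T} → {T} (+0)
site 5, node IJV: IV={T} ∪ J={C} → {C,T} (+1)
site 5, node SY: S={C} ∪ Y={A} → {A,C} (+1)
site 5, node IJSVY: IJV={C,T} ∩ SY={A,C} → {C} (+0)
site 5, node FIJSVXY: FX={G,T} ∪ IJSVY={C} → {C,G,T} (+1)
site 6, node FX: F={C} ∩ X={C} → {C} (+0)
site 6, node IV: I={A} ∪ V={G} → {A,G} (+1)
site 6, node IJV: IV={A,G} ∪ J={C} → {A,C,G} (+1)
site 6, node SY: S={T} ∩ Y={T} → {T} (+0)
site 6, node IJSVY: IJV={A,C,G} ∪ SY={T} → {A,C,G,T} (+1)
site 6, node FIJSVXY: FX={C} ∩ IJSVY={A,C,G,T} → {C} (+0)
site 7, node FX: F={T} ∪ X={C} → {C,T} (+1)
site 7, node IV: I={G} ∪ V={C} → {C,G} (+1)
site 7, node IJV: IV={C,G} ∩ J={G} → {G} (+0)
site 7, node SY: S={G} ∩ Y={G} → {G} (+0)
site 7, node IJSVY: IJV={G} ∩ SY={G} → {G} (+0)
site 7, node FIJSVXY: FX={C,T} ∪ IJSVY={G} → {C,G,T} (+1)
per-site changes: [4, 3, 3, 4, 1, 4, 3, 3]; total = 25

25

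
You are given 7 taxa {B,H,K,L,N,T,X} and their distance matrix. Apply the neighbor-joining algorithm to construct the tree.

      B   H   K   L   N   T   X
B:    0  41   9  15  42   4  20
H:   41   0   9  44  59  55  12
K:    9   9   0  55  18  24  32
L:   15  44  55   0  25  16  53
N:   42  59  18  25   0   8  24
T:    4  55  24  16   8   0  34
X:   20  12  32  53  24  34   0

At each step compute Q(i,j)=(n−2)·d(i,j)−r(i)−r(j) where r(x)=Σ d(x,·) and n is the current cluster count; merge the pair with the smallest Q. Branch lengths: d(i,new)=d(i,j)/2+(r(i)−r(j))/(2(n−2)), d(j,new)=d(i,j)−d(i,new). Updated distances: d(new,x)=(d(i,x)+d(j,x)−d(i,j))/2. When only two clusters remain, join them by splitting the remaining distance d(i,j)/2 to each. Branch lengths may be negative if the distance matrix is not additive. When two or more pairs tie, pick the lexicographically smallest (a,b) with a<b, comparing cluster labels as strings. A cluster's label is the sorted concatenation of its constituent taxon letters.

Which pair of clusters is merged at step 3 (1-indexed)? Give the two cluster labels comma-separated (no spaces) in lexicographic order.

B,HKX

1. join H+X (d=12, Q=-335) ⇒ HX; edges |H|=21/2, |X|=3/2
  updated: d(B,HX)=49/2, d(HX,K)=29/2, d(HX,L)=85/2, d(HX,N)=71/2, d(HX,T)=77/2
2. join HX+K (d=29/2, Q=-218) ⇒ HKX; edges |HX|=93/8, |K|=23/8
  updated: d(B,HKX)=19/2, d(HKX,L)=83/2, d(HKX,N)=39/2, d(HKX,T)=24
3. join B+HKX (d=19/2, Q=-273/2) ⇒ BHKX; edges |B|=3/4, |HKX|=35/4
  updated: d(BHKX,L)=47/2, d(BHKX,N)=26, d(BHKX,T)=37/4
4. join BHKX+L (d=47/2, Q=-305/4) ⇒ BHKLX; edges |BHKX|=165/16, |L|=211/16
  updated: d(BHKLX,N)=55/4, d(BHKLX,T)=7/8
5. join BHKLX+N (d=55/4, Q=-181/8) ⇒ BHKLNX; edges |BHKLX|=53/16, |N|=167/16
  updated: d(BHKLNX,T)=-39/16
6. join BHKLNX+T (d=-39/16) ⇒ BHKLNTX; edges |BHKLNX|=-39/32, |T|=-39/32
final tree: ((((B:3/4,((H:21/2,X:3/2):93/8,K:23/8):35/4):165/16,L:211/16):53/16,N:167/16):-39/32,T:-39/32)
total length: 1133/16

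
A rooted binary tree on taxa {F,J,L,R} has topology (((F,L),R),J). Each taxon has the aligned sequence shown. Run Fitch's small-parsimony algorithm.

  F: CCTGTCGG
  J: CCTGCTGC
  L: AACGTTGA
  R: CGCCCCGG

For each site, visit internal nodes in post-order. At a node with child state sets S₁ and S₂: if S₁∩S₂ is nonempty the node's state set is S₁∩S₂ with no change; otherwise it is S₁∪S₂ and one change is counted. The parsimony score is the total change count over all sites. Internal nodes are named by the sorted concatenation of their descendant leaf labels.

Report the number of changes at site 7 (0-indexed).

FL@0: {C} ∪ {A} = {A,C} (union, +1)
FLR@0: {A,C} ∩ {C} = {C} (intersection, +0)
FJLR@0: {C} ∩ {C} = {C} (intersection, +0)
FL@1: {C} ∪ {A} = {A,C} (union, +1)
FLR@1: {A,C} ∪ {G} = {A,C,G} (union, +1)
FJLR@1: {A,C,G} ∩ {C} = {C} (intersection, +0)
FL@2: {T} ∪ {C} = {C,T} (union, +1)
FLR@2: {C,T} ∩ {C} = {C} (intersection, +0)
FJLR@2: {C} ∪ {T} = {C,T} (union, +1)
FL@3: {G} ∩ {G} = {G} (intersection, +0)
FLR@3: {G} ∪ {C} = {C,G} (union, +1)
FJLR@3: {C,G} ∩ {G} = {G} (intersection, +0)
FL@4: {T} ∩ {T} = {T} (intersection, +0)
FLR@4: {T} ∪ {C} = {C,T} (union, +1)
FJLR@4: {C,T} ∩ {C} = {C} (intersection, +0)
FL@5: {C} ∪ {T} = {C,T} (union, +1)
FLR@5: {C,T} ∩ {C} = {C} (intersection, +0)
FJLR@5: {C} ∪ {T} = {C,T} (union, +1)
FL@6: {G} ∩ {G} = {G} (intersection, +0)
FLR@6: {G} ∩ {G} = {G} (intersection, +0)
FJLR@6: {G} ∩ {G} = {G} (intersection, +0)
FL@7: {G} ∪ {A} = {A,G} (union, +1)
FLR@7: {A,G} ∩ {G} = {G} (intersection, +0)
FJLR@7: {G} ∪ {C} = {C,G} (union, +1)
per-site changes: [1, 2, 2, 1, 1, 2, 0, 2]; total = 11

2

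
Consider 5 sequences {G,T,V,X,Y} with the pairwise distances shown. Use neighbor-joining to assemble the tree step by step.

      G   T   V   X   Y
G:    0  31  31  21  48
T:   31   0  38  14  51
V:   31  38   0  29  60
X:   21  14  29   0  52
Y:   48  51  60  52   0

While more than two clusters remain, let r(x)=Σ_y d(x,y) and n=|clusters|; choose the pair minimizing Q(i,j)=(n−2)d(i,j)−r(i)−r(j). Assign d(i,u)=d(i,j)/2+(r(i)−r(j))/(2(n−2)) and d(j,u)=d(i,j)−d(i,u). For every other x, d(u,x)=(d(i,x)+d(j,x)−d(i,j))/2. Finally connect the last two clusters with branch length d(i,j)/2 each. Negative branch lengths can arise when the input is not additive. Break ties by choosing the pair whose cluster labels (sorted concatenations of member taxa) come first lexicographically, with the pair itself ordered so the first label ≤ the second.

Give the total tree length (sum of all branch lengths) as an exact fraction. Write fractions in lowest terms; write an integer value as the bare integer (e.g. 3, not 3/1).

719/8

1. join T+X (d=14, Q=-208) ⇒ TX; edges |T|=10, |X|=4
  updated: d(G,TX)=19, d(TX,V)=53/2, d(TX,Y)=89/2
2. join G+Y (d=48, Q=-309/2) ⇒ GY; edges |G|=83/8, |Y|=301/8
  updated: d(GY,TX)=31/4, d(GY,V)=43/2
3. join GY+TX (d=31/4, Q=-223/4) ⇒ GTXY; edges |GY|=11/8, |TX|=51/8
  updated: d(GTXY,V)=161/8
4. join GTXY+V (d=161/8) ⇒ GTVXY; edges |GTXY|=161/16, |V|=161/16
final tree: (((G:83/8,Y:301/8):11/8,(T:10,X:4):51/8):161/16,V:161/16)
total length: 719/8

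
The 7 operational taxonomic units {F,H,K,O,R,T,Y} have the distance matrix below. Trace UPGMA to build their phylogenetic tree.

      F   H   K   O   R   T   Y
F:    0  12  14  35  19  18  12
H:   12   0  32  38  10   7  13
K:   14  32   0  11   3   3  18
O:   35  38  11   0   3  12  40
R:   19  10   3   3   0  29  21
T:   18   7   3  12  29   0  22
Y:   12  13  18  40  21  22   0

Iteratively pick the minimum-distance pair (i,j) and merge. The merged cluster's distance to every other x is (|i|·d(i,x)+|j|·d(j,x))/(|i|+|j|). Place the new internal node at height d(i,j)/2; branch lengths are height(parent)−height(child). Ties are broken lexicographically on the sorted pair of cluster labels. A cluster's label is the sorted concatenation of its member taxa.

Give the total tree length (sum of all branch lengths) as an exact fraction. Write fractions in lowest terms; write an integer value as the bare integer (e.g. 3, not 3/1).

step 1: merge (K,R) at d=3; branch lengths K→3/2, R→3/2; new cluster KR
  updated: d(F,KR)=33/2, d(H,KR)=21, d(KR,O)=7, d(KR,T)=16, d(KR,Y)=39/2
step 2: merge (H,T) at d=7; branch lengths H→7/2, T→7/2; new cluster HT
  updated: d(F,HT)=15, d(HT,KR)=37/2, d(HT,O)=25, d(HT,Y)=35/2
step 3: merge (KR,O) at d=7; branch lengths KR→2, O→7/2; new cluster KOR
  updated: d(F,KOR)=68/3, d(HT,KOR)=62/3, d(KOR,Y)=79/3
step 4: merge (F,Y) at d=12; branch lengths F→6, Y→6; new cluster FY
  updated: d(FY,HT)=65/4, d(FY,KOR)=49/2
step 5: merge (FY,HT) at d=65/4; branch lengths FY→17/8, HT→37/8; new cluster FHTY
  updated: d(FHTY,KOR)=271/12
step 6: merge (FHTY,KOR) at d=271/12; branch lengths FHTY→19/6, KOR→187/24; new cluster FHKORTY
final tree: (((F:6,Y:6):17/8,(H:7/2,T:7/2):37/8):19/6,((K:3/2,R:3/2):2,O:7/2):187/24)
total length: 1085/24

1085/24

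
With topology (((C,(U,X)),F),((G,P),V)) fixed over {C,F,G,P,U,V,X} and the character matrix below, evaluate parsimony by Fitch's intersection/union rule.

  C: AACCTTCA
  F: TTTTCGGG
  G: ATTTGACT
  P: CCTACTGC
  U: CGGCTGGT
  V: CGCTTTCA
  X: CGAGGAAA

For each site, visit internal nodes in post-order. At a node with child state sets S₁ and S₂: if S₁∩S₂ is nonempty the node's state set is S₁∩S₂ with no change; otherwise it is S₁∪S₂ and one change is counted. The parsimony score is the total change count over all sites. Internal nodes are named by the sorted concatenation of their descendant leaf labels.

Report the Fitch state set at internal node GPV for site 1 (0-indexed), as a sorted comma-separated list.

C,G,T

UX@0: {C} ∩ {C} = {C} (intersection, +0)
CUX@0: {A} ∪ {C} = {A,C} (union, +1)
CFUX@0: {A,C} ∪ {T} = {A,C,T} (union, +1)
GP@0: {A} ∪ {C} = {A,C} (union, +1)
GPV@0: {A,C} ∩ {C} = {C} (intersection, +0)
CFGPUVX@0: {A,C,T} ∩ {C} = {C} (intersection, +0)
UX@1: {G} ∩ {G} = {G} (intersection, +0)
CUX@1: {A} ∪ {G} = {A,G} (union, +1)
CFUX@1: {A,G} ∪ {T} = {A,G,T} (union, +1)
GP@1: {T} ∪ {C} = {C,T} (union, +1)
GPV@1: {C,T} ∪ {G} = {C,G,T} (union, +1)
CFGPUVX@1: {A,G,T} ∩ {C,G,T} = {G,T} (intersection, +0)
UX@2: {G} ∪ {A} = {A,G} (union, +1)
CUX@2: {C} ∪ {A,G} = {A,C,G} (union, +1)
CFUX@2: {A,C,G} ∪ {T} = {A,C,G,T} (union, +1)
GP@2: {T} ∩ {T} = {T} (intersection, +0)
GPV@2: {T} ∪ {C} = {C,T} (union, +1)
CFGPUVX@2: {A,C,G,T} ∩ {C,T} = {C,T} (intersection, +0)
UX@3: {C} ∪ {G} = {C,G} (union, +1)
CUX@3: {C} ∩ {C,G} = {C} (intersection, +0)
CFUX@3: {C} ∪ {T} = {C,T} (union, +1)
GP@3: {T} ∪ {A} = {A,T} (union, +1)
GPV@3: {A,T} ∩ {T} = {T} (intersection, +0)
CFGPUVX@3: {C,T} ∩ {T} = {T} (intersection, +0)
UX@4: {T} ∪ {G} = {G,T} (union, +1)
CUX@4: {T} ∩ {G,T} = {T} (intersection, +0)
CFUX@4: {T} ∪ {C} = {C,T} (union, +1)
GP@4: {G} ∪ {C} = {C,G} (union, +1)
GPV@4: {C,G} ∪ {T} = {C,G,T} (union, +1)
CFGPUVX@4: {C,T} ∩ {C,G,T} = {C,T} (intersection, +0)
UX@5: {G} ∪ {A} = {A,G} (union, +1)
CUX@5: {T} ∪ {A,G} = {A,G,T} (union, +1)
CFUX@5: {A,G,T} ∩ {G} = {G} (intersection, +0)
GP@5: {A} ∪ {T} = {A,T} (union, +1)
GPV@5: {A,T} ∩ {T} = {T} (intersection, +0)
CFGPUVX@5: {G} ∪ {T} = {G,T} (union, +1)
UX@6: {G} ∪ {A} = {A,G} (union, +1)
CUX@6: {C} ∪ {A,G} = {A,C,G} (union, +1)
CFUX@6: {A,C,G} ∩ {G} = {G} (intersection, +0)
GP@6: {C} ∪ {G} = {C,G} (union, +1)
GPV@6: {C,G} ∩ {C} = {C} (intersection, +0)
CFGPUVX@6: {G} ∪ {C} = {C,G} (union, +1)
UX@7: {T} ∪ {A} = {A,T} (union, +1)
CUX@7: {A} ∩ {A,T} = {A} (intersection, +0)
CFUX@7: {A} ∪ {G} = {A,G} (union, +1)
GP@7: {T} ∪ {C} = {C,T} (union, +1)
GPV@7: {C,T} ∪ {A} = {A,C,T} (union, +1)
CFGPUVX@7: {A,G} ∩ {A,C,T} = {A} (intersection, +0)
per-site changes: [3, 4, 4, 3, 4, 4, 4, 4]; total = 30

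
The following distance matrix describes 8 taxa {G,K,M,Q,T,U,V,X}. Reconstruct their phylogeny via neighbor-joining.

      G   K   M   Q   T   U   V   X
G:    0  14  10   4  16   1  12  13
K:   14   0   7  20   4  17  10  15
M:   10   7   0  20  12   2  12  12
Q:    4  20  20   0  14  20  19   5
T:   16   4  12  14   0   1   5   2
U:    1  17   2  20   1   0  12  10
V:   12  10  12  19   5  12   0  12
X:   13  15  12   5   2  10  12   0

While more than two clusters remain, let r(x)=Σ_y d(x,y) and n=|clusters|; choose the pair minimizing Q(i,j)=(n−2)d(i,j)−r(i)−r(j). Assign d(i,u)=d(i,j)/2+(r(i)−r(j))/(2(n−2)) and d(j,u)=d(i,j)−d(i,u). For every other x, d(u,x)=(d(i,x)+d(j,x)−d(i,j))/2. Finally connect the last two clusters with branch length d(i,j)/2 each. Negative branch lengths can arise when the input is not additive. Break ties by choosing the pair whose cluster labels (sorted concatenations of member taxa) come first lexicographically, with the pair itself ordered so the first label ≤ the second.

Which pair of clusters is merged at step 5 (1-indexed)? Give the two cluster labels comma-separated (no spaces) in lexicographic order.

GMQUX,V

1. join G+Q (d=4, Q=-148) ⇒ GQ; edges |G|=-2/3, |Q|=14/3
  updated: d(GQ,K)=15, d(GQ,M)=13, d(GQ,T)=13, d(GQ,U)=17/2, d(GQ,V)=27/2, d(GQ,X)=7
2. join M+U (d=2, Q=-197/2) ⇒ MU; edges |M|=7/4, |U|=1/4
  updated: d(GQ,MU)=39/4, d(K,MU)=11, d(MU,T)=11/2, d(MU,V)=11, d(MU,X)=10
3. join GQ+X (d=7, Q=-305/4) ⇒ GQX; edges |GQ|=161/32, |X|=63/32
  updated: d(GQX,K)=23/2, d(GQX,MU)=51/8, d(GQX,T)=4, d(GQX,V)=37/4
4. join GQX+MU (d=51/8, Q=-367/8) ⇒ GMQUX; edges |GQX|=131/48, |MU|=175/48
  updated: d(GMQUX,K)=129/16, d(GMQUX,T)=25/16, d(GMQUX,V)=111/16
5. join GMQUX+V (d=111/16, Q=-197/8) ⇒ GMQUVX; edges |GMQUX|=17/8, |V|=77/16
  updated: d(GMQUVX,K)=89/16, d(GMQUVX,T)=-3/16
6. join GMQUVX+K (d=89/16, Q=-75/8) ⇒ GKMQUVX; edges |GMQUVX|=11/16, |K|=39/8
  updated: d(GKMQUVX,T)=-7/8
7. join GKMQUVX+T (d=-7/8) ⇒ GKMQTUVX; edges |GKMQUVX|=-7/16, |T|=-7/16
final tree: ((((((G:-2/3,Q:14/3):161/32,X:63/32):131/48,(M:7/4,U:1/4):175/48):17/8,V:77/16):11/16,K:39/8):-7/16,T:-7/16)
total length: 31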